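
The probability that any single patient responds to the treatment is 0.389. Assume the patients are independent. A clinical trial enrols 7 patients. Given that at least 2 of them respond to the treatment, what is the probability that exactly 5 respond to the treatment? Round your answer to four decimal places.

0.0845

X ~ Binomial(7, 0.389). Want P(X=5 | X≥2) = P(X=5) / P(X≥2).
P(X=5) = C(7,5)·0.389^5·0.611^2 = 0.069831
P(X≥2) = 1 − 0.031790 − 0.141676 = 0.826535
Ratio = 0.069831 / 0.826535 = 0.084487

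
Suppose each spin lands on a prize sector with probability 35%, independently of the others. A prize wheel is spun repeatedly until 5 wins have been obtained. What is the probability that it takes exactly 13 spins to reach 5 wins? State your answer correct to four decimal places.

Y = trial on which the fifth success occurs; negative binomial, r=5, p=0.35.
P(Y=13) = C(12,4) · p^5 · (1−p)^8
= 495 · 0.0052522 · 0.031864 = 0.082842

0.0828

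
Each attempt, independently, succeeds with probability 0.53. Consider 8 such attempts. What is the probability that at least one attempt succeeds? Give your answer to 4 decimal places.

0.9976

P(at least one) = 1 − P(none) = 1 − (1 − 0.53)^8
= 1 − 0.002381 = 0.997619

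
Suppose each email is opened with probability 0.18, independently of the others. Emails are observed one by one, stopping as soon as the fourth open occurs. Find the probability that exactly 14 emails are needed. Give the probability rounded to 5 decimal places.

0.04127

Y = trial on which the fourth success occurs; negative binomial, r=4, p=0.18.
P(Y=14) = C(13,3) · p^4 · (1−p)^10
= 286 · 0.0010498 · 0.13745 = 0.0412662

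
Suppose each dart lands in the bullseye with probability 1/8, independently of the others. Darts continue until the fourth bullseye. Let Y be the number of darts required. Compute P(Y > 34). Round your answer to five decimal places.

0.37090

Needing more than 34 darts ⇔ fewer than 4 successes in the first 34. With X ~ Binomial(34, 0.125), P(Y > 34) = P(X ≤ 3).
  k=0: C(34,0)·0.125^0·0.875^34 = 0.0106727
  k=1: C(34,1)·0.125^1·0.875^33 = 0.0518388
  k=2: C(34,2)·0.125^2·0.875^32 = 0.1221914
  k=3: C(34,3)·0.125^3·0.875^31 = 0.1861964
P(X ≤ 3) = 0.3708992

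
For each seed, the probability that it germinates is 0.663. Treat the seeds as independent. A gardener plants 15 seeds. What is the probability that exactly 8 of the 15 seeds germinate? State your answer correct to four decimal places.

0.1186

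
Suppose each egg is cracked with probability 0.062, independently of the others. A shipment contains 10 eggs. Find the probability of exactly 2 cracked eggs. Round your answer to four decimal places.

X ~ Binomial(n=10, p=0.062).
P(X=2) = C(10,2) · p^2 · (1−p)^8
= 45 · 0.003844 · 0.59927 = 0.103662

0.1037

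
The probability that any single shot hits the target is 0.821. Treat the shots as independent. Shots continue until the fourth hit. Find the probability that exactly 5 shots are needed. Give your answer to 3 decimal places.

Y = trial on which the fourth success occurs; negative binomial, r=4, p=0.821.
P(Y=5) = C(4,3) · p^4 · (1−p)^1
= 4 · 0.45433 · 0.179 = 0.32530

0.325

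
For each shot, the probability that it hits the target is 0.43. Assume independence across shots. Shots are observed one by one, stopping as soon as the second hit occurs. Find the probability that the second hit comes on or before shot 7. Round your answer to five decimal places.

0.87722

Finishing within 7 shots ⇔ at least 2 successes in the first 7. With X ~ Binomial(7, 0.43), P(Y ≤ 7) = 1 − P(X ≤ 1).
  k=0: C(7,0)·0.43^0·0.57^7 = 0.0195490
  k=1: C(7,1)·0.43^1·0.57^6 = 0.1032323
1 − 0.1227813 = 0.8772187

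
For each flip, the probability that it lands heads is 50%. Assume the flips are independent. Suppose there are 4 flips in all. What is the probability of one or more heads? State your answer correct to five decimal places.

0.93750

P(at least one) = 1 − P(none) = 1 − (1 − 0.50)^4
= 1 − 0.0625000 = 0.9375000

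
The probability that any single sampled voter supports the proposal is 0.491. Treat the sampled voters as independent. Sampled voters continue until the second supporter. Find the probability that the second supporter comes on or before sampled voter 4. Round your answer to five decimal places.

Finishing within 4 sampled voters ⇔ at least 2 successes in the first 4. With X ~ Binomial(4, 0.491), P(Y ≤ 4) = 1 − P(X ≤ 1).
  k=0: C(4,0)·0.491^0·0.509^4 = 0.0671230
  k=1: C(4,1)·0.491^1·0.509^3 = 0.2589971
1 − 0.3261200 = 0.6738800

0.67388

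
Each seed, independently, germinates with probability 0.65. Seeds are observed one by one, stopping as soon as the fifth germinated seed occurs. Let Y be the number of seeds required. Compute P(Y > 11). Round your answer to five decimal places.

0.05014

Needing more than 11 seeds ⇔ fewer than 5 successes in the first 11. With X ~ Binomial(11, 0.65), P(Y > 11) = P(X ≤ 4).
  k=0: C(11,0)·0.65^0·0.35^11 = 0.0000097
  k=1: C(11,1)·0.65^1·0.35^10 = 0.0001972
  k=2: C(11,2)·0.65^2·0.35^9 = 0.0018315
  k=3: C(11,3)·0.65^3·0.35^8 = 0.0102040
  k=4: C(11,4)·0.65^4·0.35^7 = 0.0379004
P(X ≤ 4) = 0.0501427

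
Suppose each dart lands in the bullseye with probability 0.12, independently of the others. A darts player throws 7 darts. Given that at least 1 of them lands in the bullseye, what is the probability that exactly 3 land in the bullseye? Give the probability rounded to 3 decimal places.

0.061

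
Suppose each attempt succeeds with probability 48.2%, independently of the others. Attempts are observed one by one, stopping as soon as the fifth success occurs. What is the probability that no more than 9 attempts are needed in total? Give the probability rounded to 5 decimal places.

0.45578

Finishing within 9 attempts ⇔ at least 5 successes in the first 9. With X ~ Binomial(9, 0.482), P(Y ≤ 9) = 1 − P(X ≤ 4).
  k=0: C(9,0)·0.482^0·0.518^9 = 0.0026851
  k=1: C(9,1)·0.482^1·0.518^8 = 0.0224868
  k=2: C(9,2)·0.482^2·0.518^7 = 0.0836960
  k=3: C(9,3)·0.482^3·0.518^6 = 0.1817184
  k=4: C(9,4)·0.482^4·0.518^5 = 0.2536340
1 − 0.5442204 = 0.4557796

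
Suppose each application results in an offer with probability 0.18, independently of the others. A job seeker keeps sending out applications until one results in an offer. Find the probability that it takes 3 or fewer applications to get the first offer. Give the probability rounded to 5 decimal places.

0.44863

Y = number of applications to the first success; geometric, p = 0.18.
P(Y ≤ 3) = 1 − (1−p)^3 = 1 − 0.5513680 = 0.4486320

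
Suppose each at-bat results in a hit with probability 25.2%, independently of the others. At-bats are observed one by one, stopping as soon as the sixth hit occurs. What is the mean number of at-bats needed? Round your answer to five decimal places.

Y = total at-bats until the sixth success; negative binomial with r=6, p=0.252.
E[Y] = r / p = 6 / 0.252 = 23.8095238

23.80952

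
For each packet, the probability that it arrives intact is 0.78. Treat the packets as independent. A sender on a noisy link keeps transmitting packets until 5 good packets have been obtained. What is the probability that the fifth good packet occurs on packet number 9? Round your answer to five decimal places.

Y = trial on which the fifth success occurs; negative binomial, r=5, p=0.78.
P(Y=9) = C(8,4) · p^5 · (1−p)^4
= 70 · 0.28872 · 0.0023426 = 0.0473437

0.04734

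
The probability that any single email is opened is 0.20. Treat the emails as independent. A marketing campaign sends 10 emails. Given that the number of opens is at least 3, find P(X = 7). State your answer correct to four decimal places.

0.0024

X ~ Binomial(10, 0.20). Want P(X=7 | X≥3) = P(X=7) / P(X≥3).
P(X=7) = C(10,7)·0.20^7·0.80^3 = 0.000786
P(X≥3) = 1 − 0.107374 − 0.268435 − 0.301990 = 0.322200
Ratio = 0.000786 / 0.322200 = 0.002441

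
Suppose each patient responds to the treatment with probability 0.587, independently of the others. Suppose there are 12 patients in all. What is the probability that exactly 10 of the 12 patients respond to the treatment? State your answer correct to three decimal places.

X ~ Binomial(n=12, p=0.587).
P(X=10) = C(12,10) · p^10 · (1−p)^2
= 66 · 0.0048571 · 0.17057 = 0.05468

0.055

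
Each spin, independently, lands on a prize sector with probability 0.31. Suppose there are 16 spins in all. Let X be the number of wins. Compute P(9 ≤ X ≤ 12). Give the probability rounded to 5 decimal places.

X ~ Binomial(16, 0.31); P(9 ≤ X ≤ 12) = Σ C(16,k) p^k (1−p)^(16−k) over k:
  k=9: C(16,9)·0.31^9·0.69^7 = 0.0225229
  k=10: C(16,10)·0.31^10·0.69^6 = 0.0070833
  k=11: C(16,11)·0.31^11·0.69^5 = 0.0017358
  k=12: C(16,12)·0.31^12·0.69^4 = 0.0003249
Total = 0.0316670

0.03167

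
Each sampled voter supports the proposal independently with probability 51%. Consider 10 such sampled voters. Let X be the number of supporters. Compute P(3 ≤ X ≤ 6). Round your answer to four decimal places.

X ~ Binomial(10, 0.51); P(3 ≤ X ≤ 6) = Σ C(10,k) p^k (1−p)^(10−k) over k:
  k=3: C(10,3)·0.51^3·0.49^7 = 0.107960
  k=4: C(10,4)·0.51^4·0.49^6 = 0.196642
  k=5: C(10,5)·0.51^5·0.49^5 = 0.245602
  k=6: C(10,6)·0.51^6·0.49^4 = 0.213022
Total = 0.763227

0.7632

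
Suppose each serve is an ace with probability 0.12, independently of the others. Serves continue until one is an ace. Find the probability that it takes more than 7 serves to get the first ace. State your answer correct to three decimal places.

Y = number of serves to the first success; geometric, p = 0.12.
P(Y > 7) = P(first 7 all fail) = (1−p)^7 = 0.40868

0.409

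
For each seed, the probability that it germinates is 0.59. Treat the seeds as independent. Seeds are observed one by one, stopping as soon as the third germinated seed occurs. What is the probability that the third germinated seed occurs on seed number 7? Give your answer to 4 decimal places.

0.0871

Y = trial on which the third success occurs; negative binomial, r=3, p=0.59.
P(Y=7) = C(6,2) · p^3 · (1−p)^4
= 15 · 0.20538 · 0.028258 = 0.087053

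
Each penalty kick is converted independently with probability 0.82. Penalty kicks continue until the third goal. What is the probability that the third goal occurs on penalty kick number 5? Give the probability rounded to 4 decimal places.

Y = trial on which the third success occurs; negative binomial, r=3, p=0.82.
P(Y=5) = C(4,2) · p^3 · (1−p)^2
= 6 · 0.55137 · 0.0324 = 0.107186

0.1072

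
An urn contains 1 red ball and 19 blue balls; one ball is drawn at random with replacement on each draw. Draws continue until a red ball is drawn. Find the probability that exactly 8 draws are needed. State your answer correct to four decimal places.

Geometric (trials to first success), p = 0.05.
P(Y = 8) = (1−p)^7 · p = 0.69834 · 0.05 = 0.034917

0.0349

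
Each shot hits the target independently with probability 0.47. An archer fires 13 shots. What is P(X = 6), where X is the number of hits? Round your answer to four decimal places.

0.2173

X ~ Binomial(n=13, p=0.47).
P(X=6) = C(13,6) · p^6 · (1−p)^7
= 1716 · 0.010779 · 0.011747 = 0.217288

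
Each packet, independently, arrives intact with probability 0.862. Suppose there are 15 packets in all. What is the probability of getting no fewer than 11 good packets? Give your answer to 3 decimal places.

0.955

X ~ Binomial(15, 0.862); P(X ≥ 11) = Σ C(15,k) p^k (1−p)^(15−k) over k:
  k=11: C(15,11)·0.862^11·0.138^4 = 0.09666
  k=12: C(15,12)·0.862^12·0.138^3 = 0.20125
  k=13: C(15,13)·0.862^13·0.138^2 = 0.29010
  k=14: C(15,14)·0.862^14·0.138^1 = 0.25886
  k=15: C(15,15)·0.862^15·0.138^0 = 0.10780
Total = 0.95466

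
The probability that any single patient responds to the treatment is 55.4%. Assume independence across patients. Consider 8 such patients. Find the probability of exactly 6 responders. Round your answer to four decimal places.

X ~ Binomial(n=8, p=0.554).
P(X=6) = C(8,6) · p^6 · (1−p)^2
= 28 · 0.028911 · 0.19892 = 0.161022

0.1610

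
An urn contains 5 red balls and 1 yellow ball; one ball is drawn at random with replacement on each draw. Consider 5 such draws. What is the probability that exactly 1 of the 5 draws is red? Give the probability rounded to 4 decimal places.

0.0032

X ~ Binomial(n=5, p=0.833333).
P(X=1) = C(5,1) · p^1 · (1−p)^4
= 5 · 0.83333 · 0.0007716 = 0.003215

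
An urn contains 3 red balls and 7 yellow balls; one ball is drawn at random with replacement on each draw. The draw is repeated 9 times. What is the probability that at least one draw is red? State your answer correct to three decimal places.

0.960

P(at least one) = 1 − P(none) = 1 − (1 − 0.30)^9
= 1 − 0.04035 = 0.95965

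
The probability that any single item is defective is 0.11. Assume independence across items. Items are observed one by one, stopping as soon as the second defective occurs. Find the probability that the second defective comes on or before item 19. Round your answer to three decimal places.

Finishing within 19 items ⇔ at least 2 successes in the first 19. With X ~ Binomial(19, 0.11), P(Y ≤ 19) = 1 − P(X ≤ 1).
  k=0: C(19,0)·0.11^0·0.89^19 = 0.10925
  k=1: C(19,1)·0.11^1·0.89^18 = 0.25655
1 − 0.36579 = 0.63421

0.634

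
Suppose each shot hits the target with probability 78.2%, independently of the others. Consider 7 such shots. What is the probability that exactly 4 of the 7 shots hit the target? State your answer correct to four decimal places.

X ~ Binomial(n=7, p=0.782).
P(X=4) = C(7,4) · p^4 · (1−p)^3
= 35 · 0.37396 · 0.01036 = 0.135602

0.1356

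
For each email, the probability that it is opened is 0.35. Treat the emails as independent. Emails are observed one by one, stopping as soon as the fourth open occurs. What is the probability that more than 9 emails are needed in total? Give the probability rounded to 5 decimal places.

0.60889

Needing more than 9 emails ⇔ fewer than 4 successes in the first 9. With X ~ Binomial(9, 0.35), P(Y > 9) = P(X ≤ 3).
  k=0: C(9,0)·0.35^0·0.65^9 = 0.0207119
  k=1: C(9,1)·0.35^1·0.65^8 = 0.1003731
  k=2: C(9,2)·0.35^2·0.65^7 = 0.2161882
  k=3: C(9,3)·0.35^3·0.65^6 = 0.2716211
P(X ≤ 3) = 0.6088944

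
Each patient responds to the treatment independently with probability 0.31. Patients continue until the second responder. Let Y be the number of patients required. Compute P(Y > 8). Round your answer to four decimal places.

0.2360

Needing more than 8 patients ⇔ fewer than 2 successes in the first 8. With X ~ Binomial(8, 0.31), P(Y > 8) = P(X ≤ 1).
  k=0: C(8,0)·0.31^0·0.69^8 = 0.051380
  k=1: C(8,1)·0.31^1·0.69^7 = 0.184670
P(X ≤ 1) = 0.236049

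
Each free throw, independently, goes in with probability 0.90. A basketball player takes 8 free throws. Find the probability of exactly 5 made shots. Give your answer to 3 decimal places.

0.033

X ~ Binomial(n=8, p=0.90).
P(X=5) = C(8,5) · p^5 · (1−p)^3
= 56 · 0.59049 · 0.001 = 0.03307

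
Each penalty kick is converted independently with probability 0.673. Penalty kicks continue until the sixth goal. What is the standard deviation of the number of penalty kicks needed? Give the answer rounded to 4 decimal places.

Y = total penalty kicks until the sixth success; negative binomial with r=6, p=0.673.
SD(Y) = √[r(1−p)/p²] = √(4.331805) = 2.081299

2.0813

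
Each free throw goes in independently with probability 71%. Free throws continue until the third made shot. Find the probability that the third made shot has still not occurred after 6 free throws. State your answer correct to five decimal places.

Needing more than 6 free throws ⇔ fewer than 3 successes in the first 6. With X ~ Binomial(6, 0.71), P(Y > 6) = P(X ≤ 2).
  k=0: C(6,0)·0.71^0·0.29^6 = 0.0005948
  k=1: C(6,1)·0.71^1·0.29^5 = 0.0087377
  k=2: C(6,2)·0.71^2·0.29^4 = 0.0534811
P(X ≤ 2) = 0.0628136

0.06281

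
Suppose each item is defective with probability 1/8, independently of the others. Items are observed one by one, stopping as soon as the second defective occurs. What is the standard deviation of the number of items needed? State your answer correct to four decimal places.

10.5830

Y = total items until the second success; negative binomial with r=2, p=0.125.
SD(Y) = √[r(1−p)/p²] = √(112.000000) = 10.583005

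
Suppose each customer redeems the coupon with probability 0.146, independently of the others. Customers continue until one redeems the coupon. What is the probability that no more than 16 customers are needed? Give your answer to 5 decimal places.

Y = number of customers to the first success; geometric, p = 0.146.
P(Y ≤ 16) = 1 − (1−p)^16 = 1 − 0.0800435 = 0.9199565

0.91996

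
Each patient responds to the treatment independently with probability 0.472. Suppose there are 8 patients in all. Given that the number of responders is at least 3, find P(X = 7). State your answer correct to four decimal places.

X ~ Binomial(8, 0.472). Want P(X=7 | X≥3) = P(X=7) / P(X≥3).
P(X=7) = C(8,7)·0.472^7·0.528^1 = 0.022045
P(X≥3) = 1 − 0.006040 − 0.043199 − 0.135159 = 0.815602
Ratio = 0.022045 / 0.815602 = 0.027030

0.0270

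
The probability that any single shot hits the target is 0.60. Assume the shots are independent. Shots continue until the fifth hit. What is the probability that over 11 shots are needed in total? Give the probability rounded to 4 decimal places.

Needing more than 11 shots ⇔ fewer than 5 successes in the first 11. With X ~ Binomial(11, 0.60), P(Y > 11) = P(X ≤ 4).
  k=0: C(11,0)·0.60^0·0.40^11 = 0.000042
  k=1: C(11,1)·0.60^1·0.40^10 = 0.000692
  k=2: C(11,2)·0.60^2·0.40^9 = 0.005190
  k=3: C(11,3)·0.60^3·0.40^8 = 0.023357
  k=4: C(11,4)·0.60^4·0.40^7 = 0.070071
P(X ≤ 4) = 0.099353

0.0994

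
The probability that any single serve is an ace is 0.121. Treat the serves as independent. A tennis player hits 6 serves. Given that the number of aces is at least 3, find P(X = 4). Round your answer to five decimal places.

X ~ Binomial(6, 0.121). Want P(X=4 | X≥3) = P(X=4) / P(X≥3).
P(X=4) = C(6,4)·0.121^4·0.879^2 = 0.0024843
P(X≥3) = 1 − 0.4612467 − 0.3809614 − 0.1311045 = 0.0266874
Ratio = 0.0024843 / 0.0266874 = 0.0930901

0.09309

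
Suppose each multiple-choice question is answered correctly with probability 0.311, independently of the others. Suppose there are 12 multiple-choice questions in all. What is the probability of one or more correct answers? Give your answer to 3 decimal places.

P(at least one) = 1 − P(none) = 1 − (1 − 0.311)^12
= 1 − 0.01145 = 0.98855

0.989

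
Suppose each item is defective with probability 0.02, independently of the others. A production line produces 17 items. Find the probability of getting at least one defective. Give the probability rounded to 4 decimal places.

0.2907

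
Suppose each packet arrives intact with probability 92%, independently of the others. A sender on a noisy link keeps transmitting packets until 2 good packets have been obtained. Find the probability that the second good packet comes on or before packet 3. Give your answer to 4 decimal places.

0.9818

Finishing within 3 packets ⇔ at least 2 successes in the first 3. With X ~ Binomial(3, 0.92), P(Y ≤ 3) = 1 − P(X ≤ 1).
  k=0: C(3,0)·0.92^0·0.08^3 = 0.000512
  k=1: C(3,1)·0.92^1·0.08^2 = 0.017664
1 − 0.018176 = 0.981824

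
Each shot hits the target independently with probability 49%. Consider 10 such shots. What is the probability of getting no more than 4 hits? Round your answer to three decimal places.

X ~ Binomial(10, 0.49); P(X ≤ 4) = Σ C(10,k) p^k (1−p)^(10−k) over k:
  k=0: C(10,0)·0.49^0·0.51^10 = 0.00119
  k=1: C(10,1)·0.49^1·0.51^9 = 0.01144
  k=2: C(10,2)·0.49^2·0.51^8 = 0.04945
  k=3: C(10,3)·0.49^3·0.51^7 = 0.12670
  k=4: C(10,4)·0.49^4·0.51^6 = 0.21302
Total = 0.40180

0.402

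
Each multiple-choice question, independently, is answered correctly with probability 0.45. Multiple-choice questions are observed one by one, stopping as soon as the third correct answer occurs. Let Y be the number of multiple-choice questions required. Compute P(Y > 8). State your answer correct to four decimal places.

0.2201

Needing more than 8 multiple-choice questions ⇔ fewer than 3 successes in the first 8. With X ~ Binomial(8, 0.45), P(Y > 8) = P(X ≤ 2).
  k=0: C(8,0)·0.45^0·0.55^8 = 0.008373
  k=1: C(8,1)·0.45^1·0.55^7 = 0.054808
  k=2: C(8,2)·0.45^2·0.55^6 = 0.156949
P(X ≤ 2) = 0.220130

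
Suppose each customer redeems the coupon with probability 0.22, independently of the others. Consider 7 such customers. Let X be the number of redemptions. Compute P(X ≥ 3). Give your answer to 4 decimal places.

X ~ Binomial(7, 0.22); P(X ≥ 3) = Σ C(7,k) p^k (1−p)^(7−k) over k:
  k=3: C(7,3)·0.22^3·0.78^4 = 0.137948
  k=4: C(7,4)·0.22^4·0.78^3 = 0.038908
  k=5: C(7,5)·0.22^5·0.78^2 = 0.006584
  k=6: C(7,6)·0.22^6·0.78^1 = 0.000619
  k=7: C(7,7)·0.22^7·0.78^0 = 0.000025
Total = 0.184085

0.1841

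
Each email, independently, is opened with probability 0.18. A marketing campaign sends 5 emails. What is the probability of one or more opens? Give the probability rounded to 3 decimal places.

0.629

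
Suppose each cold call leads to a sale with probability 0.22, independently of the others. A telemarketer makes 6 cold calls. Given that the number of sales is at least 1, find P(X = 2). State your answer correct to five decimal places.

X ~ Binomial(6, 0.22). Want P(X=2 | X≥1) = P(X=2) / P(X≥1).
P(X=2) = C(6,2)·0.22^2·0.78^4 = 0.2687293
P(X≥1) = 1 − 0.2251996 = 0.7748004
Ratio = 0.2687293 / 0.7748004 = 0.3468368

0.34684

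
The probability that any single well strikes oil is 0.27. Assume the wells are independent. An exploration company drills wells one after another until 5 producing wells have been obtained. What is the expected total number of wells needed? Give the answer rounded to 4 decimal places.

Y = total wells until the fifth success; negative binomial with r=5, p=0.27.
E[Y] = r / p = 5 / 0.27 = 18.518519

18.5185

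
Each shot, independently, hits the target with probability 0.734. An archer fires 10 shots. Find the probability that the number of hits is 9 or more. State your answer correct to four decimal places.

X ~ Binomial(10, 0.734); P(X ≥ 9) = Σ C(10,k) p^k (1−p)^(10−k) over k:
  k=9: C(10,9)·0.734^9·0.266^1 = 0.164493
  k=10: C(10,10)·0.734^10·0.266^0 = 0.045390
Total = 0.209883

0.2099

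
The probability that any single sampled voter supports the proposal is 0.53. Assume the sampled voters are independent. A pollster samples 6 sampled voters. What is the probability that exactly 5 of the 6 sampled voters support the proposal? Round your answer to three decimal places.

0.118

X ~ Binomial(n=6, p=0.53).
P(X=5) = C(6,5) · p^5 · (1−p)^1
= 6 · 0.04182 · 0.47 = 0.11793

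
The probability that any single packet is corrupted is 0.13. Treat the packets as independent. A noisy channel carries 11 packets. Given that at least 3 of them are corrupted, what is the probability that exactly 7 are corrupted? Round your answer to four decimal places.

X ~ Binomial(11, 0.13). Want P(X=7 | X≥3) = P(X=7) / P(X≥3).
P(X=7) = C(11,7)·0.13^7·0.87^4 = 0.000119
P(X≥3) = 1 − 0.216128 − 0.355245 − 0.265413 = 0.163213
Ratio = 0.000119 / 0.163213 = 0.000727

0.0007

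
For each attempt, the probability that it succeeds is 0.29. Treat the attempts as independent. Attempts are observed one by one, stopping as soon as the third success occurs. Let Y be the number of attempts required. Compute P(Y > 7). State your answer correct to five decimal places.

0.66964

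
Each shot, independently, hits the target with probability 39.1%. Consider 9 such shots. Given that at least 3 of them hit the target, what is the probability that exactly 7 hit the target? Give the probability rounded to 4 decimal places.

0.0248

X ~ Binomial(9, 0.391). Want P(X=7 | X≥3) = P(X=7) / P(X≥3).
P(X=7) = C(9,7)·0.391^7·0.609^2 = 0.018654
P(X≥3) = 1 − 0.011523 − 0.066582 − 0.170993 = 0.750903
Ratio = 0.018654 / 0.750903 = 0.024842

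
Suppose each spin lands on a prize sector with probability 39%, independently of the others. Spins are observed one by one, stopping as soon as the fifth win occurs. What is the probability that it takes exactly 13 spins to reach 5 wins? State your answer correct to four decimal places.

0.0856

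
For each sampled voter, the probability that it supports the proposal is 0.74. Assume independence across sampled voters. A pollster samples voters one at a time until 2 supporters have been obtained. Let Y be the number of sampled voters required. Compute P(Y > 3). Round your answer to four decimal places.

Needing more than 3 sampled voters ⇔ fewer than 2 successes in the first 3. With X ~ Binomial(3, 0.74), P(Y > 3) = P(X ≤ 1).
  k=0: C(3,0)·0.74^0·0.26^3 = 0.017576
  k=1: C(3,1)·0.74^1·0.26^2 = 0.150072
P(X ≤ 1) = 0.167648

0.1676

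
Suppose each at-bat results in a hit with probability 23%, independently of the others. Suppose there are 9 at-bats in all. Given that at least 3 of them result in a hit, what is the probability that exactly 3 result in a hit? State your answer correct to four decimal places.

0.6203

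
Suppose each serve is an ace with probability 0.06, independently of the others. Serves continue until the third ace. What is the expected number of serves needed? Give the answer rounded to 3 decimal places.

50.000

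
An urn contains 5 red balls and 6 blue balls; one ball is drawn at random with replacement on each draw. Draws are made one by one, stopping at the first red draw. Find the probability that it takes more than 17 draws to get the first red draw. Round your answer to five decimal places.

Y = number of draws to the first success; geometric, p = 0.454545.
P(Y > 17) = P(first 17 all fail) = (1−p)^17 = 0.0000335

0.00003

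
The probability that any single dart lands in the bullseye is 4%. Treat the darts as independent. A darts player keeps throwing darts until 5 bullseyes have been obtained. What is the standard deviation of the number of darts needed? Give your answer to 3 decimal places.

Y = total darts until the fifth success; negative binomial with r=5, p=0.04.
SD(Y) = √[r(1−p)/p²] = √(3000.00000) = 54.77226

54.772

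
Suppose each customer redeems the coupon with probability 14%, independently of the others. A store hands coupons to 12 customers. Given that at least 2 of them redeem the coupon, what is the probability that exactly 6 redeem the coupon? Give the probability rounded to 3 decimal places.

X ~ Binomial(12, 0.14). Want P(X=6 | X≥2) = P(X=6) / P(X≥2).
P(X=6) = C(12,6)·0.14^6·0.86^6 = 0.00281
P(X≥2) = 1 − 0.16367 − 0.31974 = 0.51659
Ratio = 0.00281 / 0.51659 = 0.00545

0.005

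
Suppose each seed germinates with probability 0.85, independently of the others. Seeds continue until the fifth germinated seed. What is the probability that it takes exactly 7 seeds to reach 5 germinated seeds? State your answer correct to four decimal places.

Y = trial on which the fifth success occurs; negative binomial, r=5, p=0.85.
P(Y=7) = C(6,4) · p^5 · (1−p)^2
= 15 · 0.44371 · 0.0225 = 0.149751

0.1498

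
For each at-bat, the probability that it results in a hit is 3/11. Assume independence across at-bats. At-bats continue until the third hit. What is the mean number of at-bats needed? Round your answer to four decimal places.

Y = total at-bats until the third success; negative binomial with r=3, p=0.272727.
E[Y] = r / p = 3 / 0.272727 = 11.000000

11.0000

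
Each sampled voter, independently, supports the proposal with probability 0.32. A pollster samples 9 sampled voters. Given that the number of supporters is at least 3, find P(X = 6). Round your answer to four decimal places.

X ~ Binomial(9, 0.32). Want P(X=6 | X≥3) = P(X=6) / P(X≥3).
P(X=6) = C(9,6)·0.32^6·0.68^3 = 0.028360
P(X≥3) = 1 − 0.031087 − 0.131663 − 0.247836 = 0.589414
Ratio = 0.028360 / 0.589414 = 0.048116

0.0481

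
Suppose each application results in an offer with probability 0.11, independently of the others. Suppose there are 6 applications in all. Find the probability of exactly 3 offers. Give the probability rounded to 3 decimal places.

X ~ Binomial(n=6, p=0.11).
P(X=3) = C(6,3) · p^3 · (1−p)^3
= 20 · 0.001331 · 0.70497 = 0.01877

0.019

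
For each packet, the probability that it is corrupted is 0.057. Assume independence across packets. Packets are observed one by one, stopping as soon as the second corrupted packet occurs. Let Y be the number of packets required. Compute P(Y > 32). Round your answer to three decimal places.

0.449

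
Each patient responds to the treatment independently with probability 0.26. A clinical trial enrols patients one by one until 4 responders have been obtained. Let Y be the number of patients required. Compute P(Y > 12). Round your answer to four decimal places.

0.6176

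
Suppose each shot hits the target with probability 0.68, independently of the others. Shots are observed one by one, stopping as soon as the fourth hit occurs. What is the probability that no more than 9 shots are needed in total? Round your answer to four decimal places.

0.9652

Finishing within 9 shots ⇔ at least 4 successes in the first 9. With X ~ Binomial(9, 0.68), P(Y ≤ 9) = 1 − P(X ≤ 3).
  k=0: C(9,0)·0.68^0·0.32^9 = 0.000035
  k=1: C(9,1)·0.68^1·0.32^8 = 0.000673
  k=2: C(9,2)·0.68^2·0.32^7 = 0.005720
  k=3: C(9,3)·0.68^3·0.32^6 = 0.028360
1 − 0.034788 = 0.965212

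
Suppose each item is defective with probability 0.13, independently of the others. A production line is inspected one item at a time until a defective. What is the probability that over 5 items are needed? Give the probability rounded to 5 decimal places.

0.49842

Y = number of items to the first success; geometric, p = 0.13.
P(Y > 5) = P(first 5 all fail) = (1−p)^5 = 0.4984209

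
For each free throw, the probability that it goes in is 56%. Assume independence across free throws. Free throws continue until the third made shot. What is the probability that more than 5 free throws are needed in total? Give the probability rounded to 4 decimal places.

0.3886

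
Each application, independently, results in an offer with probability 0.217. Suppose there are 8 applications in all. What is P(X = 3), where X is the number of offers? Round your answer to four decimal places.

X ~ Binomial(n=8, p=0.217).
P(X=3) = C(8,3) · p^3 · (1−p)^5
= 56 · 0.010218 · 0.29431 = 0.168413

0.1684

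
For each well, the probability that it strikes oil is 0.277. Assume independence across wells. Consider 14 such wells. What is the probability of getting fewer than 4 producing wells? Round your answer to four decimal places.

0.4286

X ~ Binomial(14, 0.277); P(X ≤ 3) = Σ C(14,k) p^k (1−p)^(14−k) over k:
  k=0: C(14,0)·0.277^0·0.723^14 = 0.010664
  k=1: C(14,1)·0.277^1·0.723^13 = 0.057201
  k=2: C(14,2)·0.277^2·0.723^12 = 0.142449
  k=3: C(14,3)·0.277^3·0.723^11 = 0.218304
Total = 0.428619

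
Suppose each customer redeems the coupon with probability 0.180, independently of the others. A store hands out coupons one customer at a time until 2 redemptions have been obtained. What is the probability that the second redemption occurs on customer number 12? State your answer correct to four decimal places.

Y = trial on which the second success occurs; negative binomial, r=2, p=0.18.
P(Y=12) = C(11,1) · p^2 · (1−p)^10
= 11 · 0.0324 · 0.13745 = 0.048986

0.0490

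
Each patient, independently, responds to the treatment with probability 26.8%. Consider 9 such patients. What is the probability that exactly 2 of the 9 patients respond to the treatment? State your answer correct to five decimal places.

X ~ Binomial(n=9, p=0.268).
P(X=2) = C(9,2) · p^2 · (1−p)^7
= 36 · 0.071824 · 0.11261 = 0.2911720

0.29117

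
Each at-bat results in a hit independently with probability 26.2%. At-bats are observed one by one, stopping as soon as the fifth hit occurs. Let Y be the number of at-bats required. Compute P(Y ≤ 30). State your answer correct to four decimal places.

0.9248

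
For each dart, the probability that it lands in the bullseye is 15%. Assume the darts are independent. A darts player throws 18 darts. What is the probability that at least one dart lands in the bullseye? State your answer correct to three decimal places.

0.946

P(at least one) = 1 − P(none) = 1 − (1 − 0.15)^18
= 1 − 0.05365 = 0.94635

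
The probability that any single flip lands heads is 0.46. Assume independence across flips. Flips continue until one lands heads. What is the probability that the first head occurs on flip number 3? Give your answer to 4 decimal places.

Geometric (trials to first success), p = 0.46.
P(Y = 3) = (1−p)^2 · p = 0.2916 · 0.46 = 0.134136

0.1341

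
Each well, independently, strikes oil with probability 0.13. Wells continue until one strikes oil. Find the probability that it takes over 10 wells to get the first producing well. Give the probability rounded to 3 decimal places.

Y = number of wells to the first success; geometric, p = 0.13.
P(Y > 10) = P(first 10 all fail) = (1−p)^10 = 0.24842

0.248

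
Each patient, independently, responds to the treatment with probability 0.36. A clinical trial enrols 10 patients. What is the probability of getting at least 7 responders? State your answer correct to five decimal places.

X ~ Binomial(10, 0.36); P(X ≥ 7) = Σ C(10,k) p^k (1−p)^(10−k) over k:
  k=7: C(10,7)·0.36^7·0.64^3 = 0.0246512
  k=8: C(10,8)·0.36^8·0.64^2 = 0.0051999
  k=9: C(10,9)·0.36^9·0.64^1 = 0.0006500
  k=10: C(10,10)·0.36^10·0.64^0 = 0.0000366
Total = 0.0305376

0.03054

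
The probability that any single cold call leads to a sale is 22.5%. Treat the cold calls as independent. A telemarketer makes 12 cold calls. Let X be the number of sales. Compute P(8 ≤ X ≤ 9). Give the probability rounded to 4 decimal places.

X ~ Binomial(12, 0.225); P(8 ≤ X ≤ 9) = Σ C(12,k) p^k (1−p)^(12−k) over k:
  k=8: C(12,8)·0.225^8·0.775^4 = 0.001173
  k=9: C(12,9)·0.225^9·0.775^3 = 0.000151
Total = 0.001324

0.0013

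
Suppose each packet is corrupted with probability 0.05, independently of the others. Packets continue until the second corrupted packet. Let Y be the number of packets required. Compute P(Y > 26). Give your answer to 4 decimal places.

0.6241

Needing more than 26 packets ⇔ fewer than 2 successes in the first 26. With X ~ Binomial(26, 0.05), P(Y > 26) = P(X ≤ 1).
  k=0: C(26,0)·0.05^0·0.95^26 = 0.263520
  k=1: C(26,1)·0.05^1·0.95^25 = 0.360606
P(X ≤ 1) = 0.624127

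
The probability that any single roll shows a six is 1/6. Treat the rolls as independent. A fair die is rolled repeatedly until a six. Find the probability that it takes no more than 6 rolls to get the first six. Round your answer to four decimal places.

Y = number of rolls to the first success; geometric, p = 0.166667.
P(Y ≤ 6) = 1 − (1−p)^6 = 1 − 0.334898 = 0.665102

0.6651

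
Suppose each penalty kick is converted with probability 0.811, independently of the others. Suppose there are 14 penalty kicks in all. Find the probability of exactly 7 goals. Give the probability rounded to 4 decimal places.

0.0068

X ~ Binomial(n=14, p=0.811).
P(X=7) = C(14,7) · p^7 · (1−p)^7
= 3432 · 0.23075 · 8.6146e-06 = 0.006822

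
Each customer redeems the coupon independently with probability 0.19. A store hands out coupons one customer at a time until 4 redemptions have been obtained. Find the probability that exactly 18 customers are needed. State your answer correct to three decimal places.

Y = trial on which the fourth success occurs; negative binomial, r=4, p=0.19.
P(Y=18) = C(17,3) · p^4 · (1−p)^14
= 680 · 0.0013032 · 0.052335 = 0.04638

0.046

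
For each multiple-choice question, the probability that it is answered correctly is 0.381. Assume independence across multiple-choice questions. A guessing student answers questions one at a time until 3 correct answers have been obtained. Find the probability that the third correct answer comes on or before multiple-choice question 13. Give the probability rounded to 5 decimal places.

0.92449

Finishing within 13 multiple-choice questions ⇔ at least 3 successes in the first 13. With X ~ Binomial(13, 0.381), P(Y ≤ 13) = 1 − P(X ≤ 2).
  k=0: C(13,0)·0.381^0·0.619^13 = 0.0019587
  k=1: C(13,1)·0.381^1·0.619^12 = 0.0156731
  k=2: C(13,2)·0.381^2·0.619^11 = 0.0578818
1 − 0.0755136 = 0.9244864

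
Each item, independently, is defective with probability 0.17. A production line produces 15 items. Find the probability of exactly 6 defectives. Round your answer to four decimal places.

0.0226

X ~ Binomial(n=15, p=0.17).
P(X=6) = C(15,6) · p^6 · (1−p)^9
= 5005 · 2.4138e-05 · 0.18694 = 0.022584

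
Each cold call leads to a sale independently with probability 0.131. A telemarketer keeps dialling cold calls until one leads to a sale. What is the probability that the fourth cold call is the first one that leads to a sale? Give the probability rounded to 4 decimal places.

0.0860

Geometric (trials to first success), p = 0.131.
P(Y = 4) = (1−p)^3 · p = 0.65623 · 0.131 = 0.085967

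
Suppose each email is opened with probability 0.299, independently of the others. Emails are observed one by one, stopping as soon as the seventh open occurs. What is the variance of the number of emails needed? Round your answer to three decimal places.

Y = total emails until the seventh success; negative binomial with r=7, p=0.299.
Var(Y) = r(1−p)/p² = 7·0.701 / 0.299² = 54.88753

54.888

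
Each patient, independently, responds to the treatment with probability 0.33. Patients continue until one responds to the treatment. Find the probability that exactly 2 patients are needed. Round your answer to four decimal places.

Geometric (trials to first success), p = 0.33.
P(Y = 2) = (1−p)^1 · p = 0.67 · 0.33 = 0.221100

0.2211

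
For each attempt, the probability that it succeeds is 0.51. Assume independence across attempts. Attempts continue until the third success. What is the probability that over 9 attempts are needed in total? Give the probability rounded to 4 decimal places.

0.0804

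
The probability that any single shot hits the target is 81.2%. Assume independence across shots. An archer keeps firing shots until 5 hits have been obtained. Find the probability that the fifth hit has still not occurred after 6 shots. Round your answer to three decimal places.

0.315

Needing more than 6 shots ⇔ fewer than 5 successes in the first 6. With X ~ Binomial(6, 0.812), P(Y > 6) = P(X ≤ 4).
  k=0: C(6,0)·0.812^0·0.188^6 = 0.00004
  k=1: C(6,1)·0.812^1·0.188^5 = 0.00114
  k=2: C(6,2)·0.812^2·0.188^4 = 0.01235
  k=3: C(6,3)·0.812^3·0.188^3 = 0.07115
  k=4: C(6,4)·0.812^4·0.188^2 = 0.23048
P(X ≤ 4) = 0.31517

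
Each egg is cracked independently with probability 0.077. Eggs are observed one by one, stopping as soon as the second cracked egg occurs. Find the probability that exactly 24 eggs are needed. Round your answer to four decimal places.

0.0234

Y = trial on which the second success occurs; negative binomial, r=2, p=0.077.
P(Y=24) = C(23,1) · p^2 · (1−p)^22
= 23 · 0.005929 · 0.17157 = 0.023396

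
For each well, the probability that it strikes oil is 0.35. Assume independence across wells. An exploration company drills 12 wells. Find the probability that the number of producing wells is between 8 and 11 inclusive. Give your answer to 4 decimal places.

0.0255

X ~ Binomial(12, 0.35); P(8 ≤ X ≤ 11) = Σ C(12,k) p^k (1−p)^(12−k) over k:
  k=8: C(12,8)·0.35^8·0.65^4 = 0.019898
  k=9: C(12,9)·0.35^9·0.65^3 = 0.004762
  k=10: C(12,10)·0.35^10·0.65^2 = 0.000769
  k=11: C(12,11)·0.35^11·0.65^1 = 0.000075
Total = 0.025504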